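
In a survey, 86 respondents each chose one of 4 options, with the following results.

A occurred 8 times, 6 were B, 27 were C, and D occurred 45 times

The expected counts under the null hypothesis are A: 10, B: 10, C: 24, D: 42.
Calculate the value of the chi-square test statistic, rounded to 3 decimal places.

2.589

χ² = (8−10)²/10 + (6−10)²/10 + (27−24)²/24 + (45−42)²/42
   = 0.4000 + 1.6000 + 0.3750 + 0.2143
Sum = 2.589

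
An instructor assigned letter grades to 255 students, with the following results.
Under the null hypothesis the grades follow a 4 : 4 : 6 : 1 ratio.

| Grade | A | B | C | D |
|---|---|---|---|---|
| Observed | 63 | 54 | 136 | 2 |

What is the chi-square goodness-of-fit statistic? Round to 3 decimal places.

27.819

Ratio total = 15. Expected counts: 255×4/15 = 68, 255×4/15 = 68, 255×6/15 = 102, 255×1/15 = 17.
cat         O        E   (O−E)²/E
A          63       68     0.3676
B          54       68     2.8824
C         136      102    11.3333
D           2       17    13.2353
Sum = 27.819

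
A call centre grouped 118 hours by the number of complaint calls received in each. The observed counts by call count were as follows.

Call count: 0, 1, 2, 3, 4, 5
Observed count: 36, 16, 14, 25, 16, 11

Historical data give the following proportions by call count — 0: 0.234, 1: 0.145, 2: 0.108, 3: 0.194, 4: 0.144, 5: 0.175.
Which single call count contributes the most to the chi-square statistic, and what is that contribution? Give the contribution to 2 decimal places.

5, 4.51

Expected counts E_i = n·p_i: 118×0.234 = 27.612, 118×0.145 = 17.11, 118×0.108 = 12.744, 118×0.194 = 22.892, 118×0.144 = 16.992, 118×0.175 = 20.65.
0: (36 − 27.612)²/27.612 = 70.358544/27.612 = 2.548
1: (16 − 17.11)²/17.11 = 1.2321/17.11 = 0.072
2: (14 − 12.744)²/12.744 = 1.577536/12.744 = 0.124
3: (25 − 22.892)²/22.892 = 4.443664/22.892 = 0.194
4: (16 − 16.992)²/16.992 = 0.984064/16.992 = 0.058
5: (11 − 20.65)²/20.65 = 93.1225/20.65 = 4.510
The largest term is for 5: 4.51.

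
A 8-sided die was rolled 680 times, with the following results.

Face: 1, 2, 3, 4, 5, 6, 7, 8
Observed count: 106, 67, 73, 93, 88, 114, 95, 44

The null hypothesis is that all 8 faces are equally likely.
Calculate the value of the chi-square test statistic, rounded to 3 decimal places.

Expected count for each of the 8 categories: 680/8 = 85.
1: (106 − 85)²/85 = 441/85 = 5.1882
2: (67 − 85)²/85 = 324/85 = 3.8118
3: (73 − 85)²/85 = 144/85 = 1.6941
4: (93 − 85)²/85 = 64/85 = 0.7529
5: (88 − 85)²/85 = 9/85 = 0.1059
6: (114 − 85)²/85 = 841/85 = 9.8941
7: (95 − 85)²/85 = 100/85 = 1.1765
8: (44 − 85)²/85 = 1681/85 = 19.7765
Sum = 42.400

42.400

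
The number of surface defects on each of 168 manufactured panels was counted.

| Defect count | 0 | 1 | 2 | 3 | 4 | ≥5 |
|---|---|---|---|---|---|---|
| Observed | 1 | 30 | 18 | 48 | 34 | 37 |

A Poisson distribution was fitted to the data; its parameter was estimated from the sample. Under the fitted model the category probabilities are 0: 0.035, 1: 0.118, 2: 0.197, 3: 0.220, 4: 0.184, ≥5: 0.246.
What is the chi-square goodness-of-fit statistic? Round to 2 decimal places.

20.22

Expected counts E_i = n·p_i: 168×0.035 = 5.88, 168×0.118 = 19.824, 168×0.197 = 33.096, 168×0.220 = 36.96, 168×0.184 = 30.912, 168×0.246 = 41.328.
0: (1 − 5.88)²/5.88 = 23.8144/5.88 = 4.050
1: (30 − 19.824)²/19.824 = 103.550976/19.824 = 5.224
2: (18 − 33.096)²/33.096 = 227.889216/33.096 = 6.886
3: (48 − 36.96)²/36.96 = 121.8816/36.96 = 3.298
4: (34 − 30.912)²/30.912 = 9.535744/30.912 = 0.308
≥5: (37 − 41.328)²/41.328 = 18.731584/41.328 = 0.453
Sum = 20.22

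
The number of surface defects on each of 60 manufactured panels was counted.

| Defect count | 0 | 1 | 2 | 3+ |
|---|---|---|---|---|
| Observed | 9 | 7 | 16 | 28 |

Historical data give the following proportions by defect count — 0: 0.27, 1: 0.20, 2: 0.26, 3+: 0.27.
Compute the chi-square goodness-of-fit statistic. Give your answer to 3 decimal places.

13.889

Expected counts E_i = n·p_i: 60×0.27 = 16.2, 60×0.20 = 12, 60×0.26 = 15.6, 60×0.27 = 16.2.
0: (9 − 16.2)²/16.2 = 51.84/16.2 = 3.2000
1: (7 − 12)²/12 = 25/12 = 2.0833
2: (16 − 15.6)²/15.6 = 0.16/15.6 = 0.0103
3+: (28 − 16.2)²/16.2 = 139.24/16.2 = 8.5951
Sum = 13.889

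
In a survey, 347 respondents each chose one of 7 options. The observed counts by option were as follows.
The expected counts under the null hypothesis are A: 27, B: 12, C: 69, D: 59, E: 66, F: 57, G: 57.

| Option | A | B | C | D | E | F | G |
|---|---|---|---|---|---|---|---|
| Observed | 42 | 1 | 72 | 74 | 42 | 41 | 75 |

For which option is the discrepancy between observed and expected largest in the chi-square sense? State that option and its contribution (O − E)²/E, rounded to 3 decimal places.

cat         O        E   (O−E)²/E
A          42       27     8.3333
B           1       12    10.0833
C          72       69     0.1304
D          74       59     3.8136
E          42       66     8.7273
F          41       57     4.4912
G          75       57     5.6842
The largest term is for B: 10.083.

B, 10.083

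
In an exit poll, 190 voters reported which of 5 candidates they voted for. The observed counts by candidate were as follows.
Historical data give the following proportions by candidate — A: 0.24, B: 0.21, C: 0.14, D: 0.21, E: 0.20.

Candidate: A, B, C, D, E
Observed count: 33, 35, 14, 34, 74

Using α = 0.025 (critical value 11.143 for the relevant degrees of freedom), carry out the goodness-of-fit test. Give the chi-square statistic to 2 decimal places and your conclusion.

Expected counts E_i = n·p_i: 190×0.24 = 45.6, 190×0.21 = 39.9, 190×0.14 = 26.6, 190×0.21 = 39.9, 190×0.20 = 38.
A: (33 − 45.6)²/45.6 = 158.76/45.6 = 3.482
B: (35 − 39.9)²/39.9 = 24.01/39.9 = 0.602
C: (14 − 26.6)²/26.6 = 158.76/26.6 = 5.968
D: (34 − 39.9)²/39.9 = 34.81/39.9 = 0.872
E: (74 − 38)²/38 = 1296/38 = 34.105
Sum = 45.03
df = 4. Since 45.03 > 11.143, we reject H₀.

45.03; reject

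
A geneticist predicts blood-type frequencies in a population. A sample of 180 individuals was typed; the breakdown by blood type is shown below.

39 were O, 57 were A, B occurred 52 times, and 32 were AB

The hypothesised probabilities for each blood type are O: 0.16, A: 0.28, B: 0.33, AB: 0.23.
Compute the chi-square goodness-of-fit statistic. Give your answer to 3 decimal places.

Expected counts E_i = n·p_i: 180×0.16 = 28.8, 180×0.28 = 50.4, 180×0.33 = 59.4, 180×0.23 = 41.4.
cat         O        E   (O−E)²/E
O          39     28.8     3.6125
A          57     50.4     0.8643
B          52     59.4     0.9219
AB         32     41.4     2.1343
Sum = 7.533

7.533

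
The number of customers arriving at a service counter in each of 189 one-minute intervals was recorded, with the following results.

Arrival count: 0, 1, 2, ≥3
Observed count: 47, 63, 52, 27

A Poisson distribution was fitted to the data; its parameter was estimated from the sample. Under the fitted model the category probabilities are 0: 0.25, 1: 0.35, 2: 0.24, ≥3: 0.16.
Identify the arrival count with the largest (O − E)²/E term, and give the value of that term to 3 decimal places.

Expected counts E_i = n·p_i: 189×0.25 = 47.25, 189×0.35 = 66.15, 189×0.24 = 45.36, 189×0.16 = 30.24.
cat         O        E   (O−E)²/E
0          47    47.25     0.0013
1          63    66.15     0.1500
2          52    45.36     0.9720
≥3         27    30.24     0.3471
The largest term is for 2: 0.972.

2, 0.972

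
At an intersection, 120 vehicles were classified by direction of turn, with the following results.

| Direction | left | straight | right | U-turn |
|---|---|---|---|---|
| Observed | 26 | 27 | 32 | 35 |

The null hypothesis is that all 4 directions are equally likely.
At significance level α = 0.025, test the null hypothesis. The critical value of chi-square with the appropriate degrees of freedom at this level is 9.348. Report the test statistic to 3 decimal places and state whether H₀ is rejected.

1.800; do not reject

Under H₀ each category has probability 1/4, so each expected count is 120/4 = 30.
left: (26 − 30)²/30 = 16/30 = 0.5333
straight: (27 − 30)²/30 = 9/30 = 0.3000
right: (32 − 30)²/30 = 4/30 = 0.1333
U-turn: (35 − 30)²/30 = 25/30 = 0.8333
Sum = 1.800
df = 3. Since 1.800 < 9.348, we do not reject H₀.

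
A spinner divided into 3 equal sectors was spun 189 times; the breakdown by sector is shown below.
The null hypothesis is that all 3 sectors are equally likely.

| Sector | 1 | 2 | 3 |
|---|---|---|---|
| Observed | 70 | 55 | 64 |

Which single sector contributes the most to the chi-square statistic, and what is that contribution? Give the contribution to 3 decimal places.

Expected count for each of the 3 categories: 189/3 = 63.
χ² = (70−63)²/63 + (55−63)²/63 + (64−63)²/63
   = 0.7778 + 1.0159 + 0.0159
The largest term is for 2: 1.016.

2, 1.016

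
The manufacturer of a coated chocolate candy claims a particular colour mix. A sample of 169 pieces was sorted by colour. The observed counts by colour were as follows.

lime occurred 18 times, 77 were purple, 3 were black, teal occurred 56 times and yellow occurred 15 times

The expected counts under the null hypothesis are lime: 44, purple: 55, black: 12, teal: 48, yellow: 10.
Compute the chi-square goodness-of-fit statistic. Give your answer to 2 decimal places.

34.75

χ² = (18−44)²/44 + (77−55)²/55 + (3−12)²/12 + (56−48)²/48 + (15−10)²/10
   = 15.364 + 8.800 + 6.750 + 1.333 + 2.500
Sum = 34.75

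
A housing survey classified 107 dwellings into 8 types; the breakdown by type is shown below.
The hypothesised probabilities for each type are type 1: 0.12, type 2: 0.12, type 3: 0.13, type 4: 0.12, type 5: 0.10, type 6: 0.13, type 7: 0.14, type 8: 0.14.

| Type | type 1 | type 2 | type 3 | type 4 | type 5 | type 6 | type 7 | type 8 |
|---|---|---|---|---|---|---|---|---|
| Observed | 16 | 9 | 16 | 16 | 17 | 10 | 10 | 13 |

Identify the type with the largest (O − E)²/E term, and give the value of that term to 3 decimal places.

Expected counts E_i = n·p_i: 107×0.12 = 12.84, 107×0.12 = 12.84, 107×0.13 = 13.91, 107×0.12 = 12.84, 107×0.10 = 10.7, 107×0.13 = 13.91, 107×0.14 = 14.98, 107×0.14 = 14.98.
χ² = (16−12.84)²/12.84 + (9−12.84)²/12.84 + (16−13.91)²/13.91 + (16−12.84)²/12.84 + (17−10.7)²/10.7 + (10−13.91)²/13.91 + (10−14.98)²/14.98 + (13−14.98)²/14.98
   = 0.7777 + 1.1484 + 0.3140 + 0.7777 + 3.7093 + 1.0991 + 1.6556 + 0.2617
The largest term is for type 5: 3.709.

type 5, 3.709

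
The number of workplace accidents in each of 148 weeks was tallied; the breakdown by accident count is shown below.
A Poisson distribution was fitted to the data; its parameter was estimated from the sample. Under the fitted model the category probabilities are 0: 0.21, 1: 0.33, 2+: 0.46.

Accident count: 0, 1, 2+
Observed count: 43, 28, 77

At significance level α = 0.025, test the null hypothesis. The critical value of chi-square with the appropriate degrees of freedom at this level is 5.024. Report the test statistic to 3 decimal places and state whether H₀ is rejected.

14.633; reject

Expected counts E_i = n·p_i: 148×0.21 = 31.08, 148×0.33 = 48.84, 148×0.46 = 68.08.
0: (43 − 31.08)²/31.08 = 142.0864/31.08 = 4.5716
1: (28 − 48.84)²/48.84 = 434.3056/48.84 = 8.8924
2+: (77 − 68.08)²/68.08 = 79.5664/68.08 = 1.1687
Sum = 14.633
df = 1. Since 14.633 > 5.024, we reject H₀.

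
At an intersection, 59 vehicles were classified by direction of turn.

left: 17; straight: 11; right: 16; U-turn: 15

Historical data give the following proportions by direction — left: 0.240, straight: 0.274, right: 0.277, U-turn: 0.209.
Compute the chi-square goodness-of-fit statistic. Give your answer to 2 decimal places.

2.81

Expected counts E_i = n·p_i: 59×0.240 = 14.16, 59×0.274 = 16.166, 59×0.277 = 16.343, 59×0.209 = 12.331.
cat           O        E   (O−E)²/E
left         17    14.16      0.570
straight     11   16.166      1.651
right        16   16.343      0.007
U-turn       15   12.331      0.578
Sum = 2.81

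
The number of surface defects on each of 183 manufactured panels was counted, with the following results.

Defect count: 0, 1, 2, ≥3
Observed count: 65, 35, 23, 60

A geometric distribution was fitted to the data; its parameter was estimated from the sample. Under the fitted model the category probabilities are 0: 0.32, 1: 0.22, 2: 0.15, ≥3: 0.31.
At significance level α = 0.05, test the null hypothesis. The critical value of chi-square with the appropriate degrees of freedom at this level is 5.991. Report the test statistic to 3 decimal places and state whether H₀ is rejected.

2.305; do not reject

Expected counts E_i = n·p_i: 183×0.32 = 58.56, 183×0.22 = 40.26, 183×0.15 = 27.45, 183×0.31 = 56.73.
0: (65 − 58.56)²/58.56 = 41.4736/58.56 = 0.7082
1: (35 − 40.26)²/40.26 = 27.6676/40.26 = 0.6872
2: (23 − 27.45)²/27.45 = 19.8025/27.45 = 0.7214
≥3: (60 − 56.73)²/56.73 = 10.6929/56.73 = 0.1885
Sum = 2.305
df = 2. Since 2.305 < 5.991, we do not reject H₀.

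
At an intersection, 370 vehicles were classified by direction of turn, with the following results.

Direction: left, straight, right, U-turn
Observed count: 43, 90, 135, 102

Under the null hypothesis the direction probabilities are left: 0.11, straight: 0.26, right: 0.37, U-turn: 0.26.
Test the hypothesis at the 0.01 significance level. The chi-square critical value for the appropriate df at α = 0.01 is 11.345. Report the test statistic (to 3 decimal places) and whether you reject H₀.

0.906; do not reject

Expected counts E_i = n·p_i: 370×0.11 = 40.7, 370×0.26 = 96.2, 370×0.37 = 136.9, 370×0.26 = 96.2.
left: (43 − 40.7)²/40.7 = 5.29/40.7 = 0.1300
straight: (90 − 96.2)²/96.2 = 38.44/96.2 = 0.3996
right: (135 − 136.9)²/136.9 = 3.61/136.9 = 0.0264
U-turn: (102 − 96.2)²/96.2 = 33.64/96.2 = 0.3497
Sum = 0.906
df = 3. Since 0.906 < 11.345, we do not reject H₀.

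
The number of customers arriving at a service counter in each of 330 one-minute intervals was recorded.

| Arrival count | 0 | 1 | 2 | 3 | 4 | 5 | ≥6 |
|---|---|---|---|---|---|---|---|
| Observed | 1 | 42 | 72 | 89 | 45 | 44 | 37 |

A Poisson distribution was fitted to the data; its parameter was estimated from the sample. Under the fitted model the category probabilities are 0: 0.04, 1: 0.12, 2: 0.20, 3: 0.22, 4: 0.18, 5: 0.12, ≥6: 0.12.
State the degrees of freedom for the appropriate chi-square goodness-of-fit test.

5

There are k = 7 categories and 1 parameter estimated from the data, so df = 7 − 1 − 1 = 5.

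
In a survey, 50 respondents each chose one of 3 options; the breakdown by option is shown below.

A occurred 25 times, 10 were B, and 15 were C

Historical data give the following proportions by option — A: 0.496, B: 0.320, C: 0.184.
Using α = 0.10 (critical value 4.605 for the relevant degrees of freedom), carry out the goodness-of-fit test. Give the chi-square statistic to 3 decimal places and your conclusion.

5.908; reject

Expected counts E_i = n·p_i: 50×0.496 = 24.8, 50×0.320 = 16, 50×0.184 = 9.2.
A: (25 − 24.8)²/24.8 = 0.04/24.8 = 0.0016
B: (10 − 16)²/16 = 36/16 = 2.2500
C: (15 − 9.2)²/9.2 = 33.64/9.2 = 3.6565
Sum = 5.908
df = 2. Since 5.908 > 4.605, we reject H₀.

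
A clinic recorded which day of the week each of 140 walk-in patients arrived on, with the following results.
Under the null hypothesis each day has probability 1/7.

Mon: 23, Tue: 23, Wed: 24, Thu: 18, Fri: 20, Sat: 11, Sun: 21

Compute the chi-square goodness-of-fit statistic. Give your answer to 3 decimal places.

Expected count for each of the 7 categories: 140/7 = 20.
χ² = (23−20)²/20 + (23−20)²/20 + (24−20)²/20 + (18−20)²/20 + (20−20)²/20 + (11−20)²/20 + (21−20)²/20
   = 0.4500 + 0.4500 + 0.8000 + 0.2000 + 0.0000 + 4.0500 + 0.0500
Sum = 6.000

6.000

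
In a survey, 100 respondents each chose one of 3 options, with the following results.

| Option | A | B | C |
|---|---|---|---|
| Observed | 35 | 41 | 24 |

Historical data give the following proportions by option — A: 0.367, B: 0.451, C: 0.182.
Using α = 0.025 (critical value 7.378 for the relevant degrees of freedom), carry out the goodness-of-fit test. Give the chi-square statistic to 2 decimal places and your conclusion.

2.30; do not reject

Expected counts E_i = n·p_i: 100×0.367 = 36.7, 100×0.451 = 45.1, 100×0.182 = 18.2.
A: (35 − 36.7)²/36.7 = 2.89/36.7 = 0.079
B: (41 − 45.1)²/45.1 = 16.81/45.1 = 0.373
C: (24 − 18.2)²/18.2 = 33.64/18.2 = 1.848
Sum = 2.30
df = 2. Since 2.30 < 7.378, we do not reject H₀.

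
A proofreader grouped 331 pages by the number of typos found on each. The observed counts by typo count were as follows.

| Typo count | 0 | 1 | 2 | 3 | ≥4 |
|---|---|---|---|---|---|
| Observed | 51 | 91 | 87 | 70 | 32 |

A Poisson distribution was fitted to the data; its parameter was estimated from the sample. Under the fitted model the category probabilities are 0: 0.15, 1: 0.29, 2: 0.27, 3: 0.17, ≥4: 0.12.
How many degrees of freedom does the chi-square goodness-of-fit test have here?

3

There are k = 5 categories and 1 parameter estimated from the data, so df = 5 − 1 − 1 = 3.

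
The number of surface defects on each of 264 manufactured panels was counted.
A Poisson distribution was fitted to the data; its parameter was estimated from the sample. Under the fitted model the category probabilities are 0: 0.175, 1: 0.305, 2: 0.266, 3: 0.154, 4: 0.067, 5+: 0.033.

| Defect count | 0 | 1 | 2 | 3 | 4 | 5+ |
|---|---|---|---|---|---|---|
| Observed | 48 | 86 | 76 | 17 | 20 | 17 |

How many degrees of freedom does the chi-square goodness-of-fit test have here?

4

There are k = 6 categories and 1 parameter estimated from the data, so df = 6 − 1 − 1 = 4.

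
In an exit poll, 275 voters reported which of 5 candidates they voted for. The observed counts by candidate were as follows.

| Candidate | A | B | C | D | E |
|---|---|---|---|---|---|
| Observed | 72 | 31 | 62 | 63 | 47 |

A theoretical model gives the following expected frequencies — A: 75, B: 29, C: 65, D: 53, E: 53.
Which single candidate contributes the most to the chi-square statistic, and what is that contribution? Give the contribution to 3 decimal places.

cat         O        E   (O−E)²/E
A          72       75     0.1200
B          31       29     0.1379
C          62       65     0.1385
D          63       53     1.8868
E          47       53     0.6792
The largest term is for D: 1.887.

D, 1.887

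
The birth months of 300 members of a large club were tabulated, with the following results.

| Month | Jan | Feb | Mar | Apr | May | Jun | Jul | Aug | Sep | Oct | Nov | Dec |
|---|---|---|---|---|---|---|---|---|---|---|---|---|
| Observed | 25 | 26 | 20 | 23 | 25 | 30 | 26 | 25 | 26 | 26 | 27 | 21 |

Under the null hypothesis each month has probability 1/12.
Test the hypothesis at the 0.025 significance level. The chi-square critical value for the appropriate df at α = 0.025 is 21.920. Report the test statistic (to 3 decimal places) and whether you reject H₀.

3.120; do not reject

Expected count for each of the 12 categories: 300/12 = 25.
cat         O        E   (O−E)²/E
Jan        25       25     0.0000
Feb        26       25     0.0400
Mar        20       25     1.0000
Apr        23       25     0.1600
May        25       25     0.0000
Jun        30       25     1.0000
Jul        26       25     0.0400
Aug        25       25     0.0000
Sep        26       25     0.0400
Oct        26       25     0.0400
Nov        27       25     0.1600
Dec        21       25     0.6400
Sum = 3.120
df = 11. Since 3.120 < 21.920, we do not reject H₀.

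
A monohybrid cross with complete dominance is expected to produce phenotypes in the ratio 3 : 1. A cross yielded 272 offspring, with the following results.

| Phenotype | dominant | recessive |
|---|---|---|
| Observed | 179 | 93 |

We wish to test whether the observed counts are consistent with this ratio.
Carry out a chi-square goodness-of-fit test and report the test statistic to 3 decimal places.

Ratio total = 4. Expected counts: 272×3/4 = 204, 272×1/4 = 68.
χ² = (179−204)²/204 + (93−68)²/68
   = 3.0637 + 9.1912
Sum = 12.255

12.255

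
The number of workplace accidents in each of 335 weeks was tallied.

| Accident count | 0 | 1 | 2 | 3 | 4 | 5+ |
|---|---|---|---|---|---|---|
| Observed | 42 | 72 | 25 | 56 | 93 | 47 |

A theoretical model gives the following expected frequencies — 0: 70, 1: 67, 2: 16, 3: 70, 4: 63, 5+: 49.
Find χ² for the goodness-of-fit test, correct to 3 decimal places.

33.803

cat         O        E   (O−E)²/E
0          42       70    11.2000
1          72       67     0.3731
2          25       16     5.0625
3          56       70     2.8000
4          93       63    14.2857
5+         47       49     0.0816
Sum = 33.803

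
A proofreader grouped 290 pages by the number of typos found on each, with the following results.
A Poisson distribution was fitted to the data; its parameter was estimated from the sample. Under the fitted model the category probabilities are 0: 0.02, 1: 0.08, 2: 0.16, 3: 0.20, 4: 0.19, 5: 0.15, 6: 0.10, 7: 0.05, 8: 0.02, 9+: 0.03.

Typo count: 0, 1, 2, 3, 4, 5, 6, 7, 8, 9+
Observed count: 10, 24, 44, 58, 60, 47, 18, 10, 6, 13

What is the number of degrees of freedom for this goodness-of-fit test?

There are k = 10 categories and 1 parameter estimated from the data, so df = 10 − 1 − 1 = 8.

8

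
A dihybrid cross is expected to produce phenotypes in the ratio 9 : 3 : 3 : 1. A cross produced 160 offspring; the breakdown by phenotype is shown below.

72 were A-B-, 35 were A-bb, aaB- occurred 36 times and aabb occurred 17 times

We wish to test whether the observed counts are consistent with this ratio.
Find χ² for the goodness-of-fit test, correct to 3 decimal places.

10.533

Ratio total = 16. Expected counts: 160×9/16 = 90, 160×3/16 = 30, 160×3/16 = 30, 160×1/16 = 10.
A-B-: (72 − 90)²/90 = 324/90 = 3.6000
A-bb: (35 − 30)²/30 = 25/30 = 0.8333
aaB-: (36 − 30)²/30 = 36/30 = 1.2000
aabb: (17 − 10)²/10 = 49/10 = 4.9000
Sum = 10.533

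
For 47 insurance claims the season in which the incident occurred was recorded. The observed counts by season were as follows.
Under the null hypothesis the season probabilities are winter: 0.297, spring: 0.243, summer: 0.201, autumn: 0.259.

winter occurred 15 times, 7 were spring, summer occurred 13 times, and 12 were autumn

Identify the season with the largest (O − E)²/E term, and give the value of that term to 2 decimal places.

spring, 1.71

Expected counts E_i = n·p_i: 47×0.297 = 13.959, 47×0.243 = 11.421, 47×0.201 = 9.447, 47×0.259 = 12.173.
winter: (15 − 13.959)²/13.959 = 1.083681/13.959 = 0.078
spring: (7 − 11.421)²/11.421 = 19.545241/11.421 = 1.711
summer: (13 − 9.447)²/9.447 = 12.623809/9.447 = 1.336
autumn: (12 − 12.173)²/12.173 = 0.029929/12.173 = 0.002
The largest term is for spring: 1.71.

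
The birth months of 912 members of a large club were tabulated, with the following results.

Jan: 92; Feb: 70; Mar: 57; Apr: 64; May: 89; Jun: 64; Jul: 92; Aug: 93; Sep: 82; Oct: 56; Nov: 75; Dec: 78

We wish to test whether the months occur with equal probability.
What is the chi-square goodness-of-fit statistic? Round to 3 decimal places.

27.579

Expected count for each of the 12 categories: 912/12 = 76.
Jan: (92 − 76)²/76 = 256/76 = 3.3684
Feb: (70 − 76)²/76 = 36/76 = 0.4737
Mar: (57 − 76)²/76 = 361/76 = 4.7500
Apr: (64 − 76)²/76 = 144/76 = 1.8947
May: (89 − 76)²/76 = 169/76 = 2.2237
Jun: (64 − 76)²/76 = 144/76 = 1.8947
Jul: (92 − 76)²/76 = 256/76 = 3.3684
Aug: (93 − 76)²/76 = 289/76 = 3.8026
Sep: (82 − 76)²/76 = 36/76 = 0.4737
Oct: (56 − 76)²/76 = 400/76 = 5.2632
Nov: (75 − 76)²/76 = 1/76 = 0.0132
Dec: (78 − 76)²/76 = 4/76 = 0.0526
Sum = 27.579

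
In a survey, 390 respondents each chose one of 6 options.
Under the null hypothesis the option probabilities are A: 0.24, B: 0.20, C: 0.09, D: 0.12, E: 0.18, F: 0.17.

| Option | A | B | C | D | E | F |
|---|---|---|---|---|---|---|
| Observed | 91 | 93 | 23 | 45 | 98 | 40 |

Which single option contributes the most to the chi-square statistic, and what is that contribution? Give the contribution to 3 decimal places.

Expected counts E_i = n·p_i: 390×0.24 = 93.6, 390×0.20 = 78, 390×0.09 = 35.1, 390×0.12 = 46.8, 390×0.18 = 70.2, 390×0.17 = 66.3.
χ² = (91−93.6)²/93.6 + (93−78)²/78 + (23−35.1)²/35.1 + (45−46.8)²/46.8 + (98−70.2)²/70.2 + (40−66.3)²/66.3
   = 0.0722 + 2.8846 + 4.1712 + 0.0692 + 11.0091 + 10.4327
The largest term is for E: 11.009.

E, 11.009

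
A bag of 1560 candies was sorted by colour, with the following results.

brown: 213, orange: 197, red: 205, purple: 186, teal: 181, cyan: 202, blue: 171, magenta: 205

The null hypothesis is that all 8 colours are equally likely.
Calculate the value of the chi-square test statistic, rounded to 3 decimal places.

7.333

Under H₀ each category has probability 1/8, so each expected count is 1560/8 = 195.
brown: (213 − 195)²/195 = 324/195 = 1.6615
orange: (197 − 195)²/195 = 4/195 = 0.0205
red: (205 − 195)²/195 = 100/195 = 0.5128
purple: (186 − 195)²/195 = 81/195 = 0.4154
teal: (181 − 195)²/195 = 196/195 = 1.0051
cyan: (202 − 195)²/195 = 49/195 = 0.2513
blue: (171 − 195)²/195 = 576/195 = 2.9538
magenta: (205 − 195)²/195 = 100/195 = 0.5128
Sum = 7.333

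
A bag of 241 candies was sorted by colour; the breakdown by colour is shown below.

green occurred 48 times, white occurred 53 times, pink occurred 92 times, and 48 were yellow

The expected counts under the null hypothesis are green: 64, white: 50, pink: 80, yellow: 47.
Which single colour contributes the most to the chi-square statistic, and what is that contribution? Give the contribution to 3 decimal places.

green: (48 − 64)²/64 = 256/64 = 4.0000
white: (53 − 50)²/50 = 9/50 = 0.1800
pink: (92 − 80)²/80 = 144/80 = 1.8000
yellow: (48 − 47)²/47 = 1/47 = 0.0213
The largest term is for green: 4.000.

green, 4.000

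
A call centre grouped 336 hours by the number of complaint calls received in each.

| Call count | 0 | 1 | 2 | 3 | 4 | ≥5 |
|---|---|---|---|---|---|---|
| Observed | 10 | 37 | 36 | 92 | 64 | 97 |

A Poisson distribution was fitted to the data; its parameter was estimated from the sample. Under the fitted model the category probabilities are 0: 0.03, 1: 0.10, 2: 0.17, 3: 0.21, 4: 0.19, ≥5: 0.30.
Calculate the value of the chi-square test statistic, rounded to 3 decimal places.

14.812

Expected counts E_i = n·p_i: 336×0.03 = 10.08, 336×0.10 = 33.6, 336×0.17 = 57.12, 336×0.21 = 70.56, 336×0.19 = 63.84, 336×0.30 = 100.8.
χ² = (10−10.08)²/10.08 + (37−33.6)²/33.6 + (36−57.12)²/57.12 + (92−70.56)²/70.56 + (64−63.84)²/63.84 + (97−100.8)²/100.8
   = 0.0006 + 0.3440 + 7.8091 + 6.5146 + 0.0004 + 0.1433
Sum = 14.812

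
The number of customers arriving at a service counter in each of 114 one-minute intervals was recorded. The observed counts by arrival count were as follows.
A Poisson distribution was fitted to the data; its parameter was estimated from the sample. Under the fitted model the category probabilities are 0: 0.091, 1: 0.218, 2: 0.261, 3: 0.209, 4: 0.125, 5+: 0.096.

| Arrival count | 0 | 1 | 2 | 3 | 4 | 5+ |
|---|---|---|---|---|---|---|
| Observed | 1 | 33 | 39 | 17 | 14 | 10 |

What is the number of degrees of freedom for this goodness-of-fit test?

4

There are k = 6 categories and 1 parameter estimated from the data, so df = 6 − 1 − 1 = 4.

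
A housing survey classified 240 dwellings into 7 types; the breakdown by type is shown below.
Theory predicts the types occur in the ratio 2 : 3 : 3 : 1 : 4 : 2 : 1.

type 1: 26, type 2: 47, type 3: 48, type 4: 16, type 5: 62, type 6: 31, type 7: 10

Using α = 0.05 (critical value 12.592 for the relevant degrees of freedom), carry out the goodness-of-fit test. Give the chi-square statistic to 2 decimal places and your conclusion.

Ratio total = 16. Expected counts: 240×2/16 = 30, 240×3/16 = 45, 240×3/16 = 45, 240×1/16 = 15, 240×4/16 = 60, 240×2/16 = 30, 240×1/16 = 15.
type 1: (26 − 30)²/30 = 16/30 = 0.533
type 2: (47 − 45)²/45 = 4/45 = 0.089
type 3: (48 − 45)²/45 = 9/45 = 0.200
type 4: (16 − 15)²/15 = 1/15 = 0.067
type 5: (62 − 60)²/60 = 4/60 = 0.067
type 6: (31 − 30)²/30 = 1/30 = 0.033
type 7: (10 − 15)²/15 = 25/15 = 1.667
Sum = 2.66
df = 6. Since 2.66 < 12.592, we do not reject H₀.

2.66; do not reject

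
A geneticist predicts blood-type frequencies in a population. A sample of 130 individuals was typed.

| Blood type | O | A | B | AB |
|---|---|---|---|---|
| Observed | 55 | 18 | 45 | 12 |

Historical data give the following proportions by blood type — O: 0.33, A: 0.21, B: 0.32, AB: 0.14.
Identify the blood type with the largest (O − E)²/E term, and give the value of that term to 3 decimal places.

O, 3.413

Expected counts E_i = n·p_i: 130×0.33 = 42.9, 130×0.21 = 27.3, 130×0.32 = 41.6, 130×0.14 = 18.2.
O: (55 − 42.9)²/42.9 = 146.41/42.9 = 3.4128
A: (18 − 27.3)²/27.3 = 86.49/27.3 = 3.1681
B: (45 − 41.6)²/41.6 = 11.56/41.6 = 0.2779
AB: (12 − 18.2)²/18.2 = 38.44/18.2 = 2.1121
The largest term is for O: 3.413.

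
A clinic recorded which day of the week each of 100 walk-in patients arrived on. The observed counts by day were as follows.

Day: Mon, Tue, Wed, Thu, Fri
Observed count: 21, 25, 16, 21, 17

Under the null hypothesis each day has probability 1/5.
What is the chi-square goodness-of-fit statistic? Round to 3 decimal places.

2.600

Under H₀ each category has probability 1/5, so each expected count is 100/5 = 20.
Mon: (21 − 20)²/20 = 1/20 = 0.0500
Tue: (25 − 20)²/20 = 25/20 = 1.2500
Wed: (16 − 20)²/20 = 16/20 = 0.8000
Thu: (21 − 20)²/20 = 1/20 = 0.0500
Fri: (17 − 20)²/20 = 9/20 = 0.4500
Sum = 2.600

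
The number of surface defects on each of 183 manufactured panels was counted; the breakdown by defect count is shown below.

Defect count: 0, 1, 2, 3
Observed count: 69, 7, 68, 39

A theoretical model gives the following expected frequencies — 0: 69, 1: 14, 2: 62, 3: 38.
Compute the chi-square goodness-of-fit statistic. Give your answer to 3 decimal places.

0: (69 − 69)²/69 = 0/69 = 0.0000
1: (7 − 14)²/14 = 49/14 = 3.5000
2: (68 − 62)²/62 = 36/62 = 0.5806
3: (39 − 38)²/38 = 1/38 = 0.0263
Sum = 4.107

4.107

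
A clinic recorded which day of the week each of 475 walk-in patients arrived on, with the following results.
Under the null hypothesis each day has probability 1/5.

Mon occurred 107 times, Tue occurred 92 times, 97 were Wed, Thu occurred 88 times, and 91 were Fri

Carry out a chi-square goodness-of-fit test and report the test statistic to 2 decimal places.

Expected count for each of the 5 categories: 475/5 = 95.
Mon: (107 − 95)²/95 = 144/95 = 1.516
Tue: (92 − 95)²/95 = 9/95 = 0.095
Wed: (97 − 95)²/95 = 4/95 = 0.042
Thu: (88 − 95)²/95 = 49/95 = 0.516
Fri: (91 − 95)²/95 = 16/95 = 0.168
Sum = 2.34

2.34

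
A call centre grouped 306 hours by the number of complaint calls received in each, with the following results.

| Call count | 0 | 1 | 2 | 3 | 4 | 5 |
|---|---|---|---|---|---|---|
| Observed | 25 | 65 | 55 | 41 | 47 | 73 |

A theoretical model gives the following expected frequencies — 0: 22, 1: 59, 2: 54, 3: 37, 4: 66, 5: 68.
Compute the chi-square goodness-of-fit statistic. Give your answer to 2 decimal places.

7.31

χ² = (25−22)²/22 + (65−59)²/59 + (55−54)²/54 + (41−37)²/37 + (47−66)²/66 + (73−68)²/68
   = 0.409 + 0.610 + 0.019 + 0.432 + 5.470 + 0.368
Sum = 7.31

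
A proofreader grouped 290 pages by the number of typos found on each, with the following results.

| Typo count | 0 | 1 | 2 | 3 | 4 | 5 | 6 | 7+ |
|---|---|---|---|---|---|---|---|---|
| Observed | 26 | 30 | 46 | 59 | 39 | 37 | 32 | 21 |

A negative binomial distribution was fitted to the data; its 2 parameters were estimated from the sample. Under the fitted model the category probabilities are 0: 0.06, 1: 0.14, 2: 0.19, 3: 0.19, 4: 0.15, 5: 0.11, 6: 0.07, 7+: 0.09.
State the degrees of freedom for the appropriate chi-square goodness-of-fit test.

5

There are k = 8 categories and 2 parameters estimated from the data, so df = 8 − 1 − 2 = 5.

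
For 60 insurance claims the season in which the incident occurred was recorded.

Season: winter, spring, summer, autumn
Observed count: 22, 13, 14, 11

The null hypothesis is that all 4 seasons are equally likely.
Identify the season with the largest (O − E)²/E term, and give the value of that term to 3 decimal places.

Under H₀ each category has probability 1/4, so each expected count is 60/4 = 15.
χ² = (22−15)²/15 + (13−15)²/15 + (14−15)²/15 + (11−15)²/15
   = 3.2667 + 0.2667 + 0.0667 + 1.0667
The largest term is for winter: 3.267.

winter, 3.267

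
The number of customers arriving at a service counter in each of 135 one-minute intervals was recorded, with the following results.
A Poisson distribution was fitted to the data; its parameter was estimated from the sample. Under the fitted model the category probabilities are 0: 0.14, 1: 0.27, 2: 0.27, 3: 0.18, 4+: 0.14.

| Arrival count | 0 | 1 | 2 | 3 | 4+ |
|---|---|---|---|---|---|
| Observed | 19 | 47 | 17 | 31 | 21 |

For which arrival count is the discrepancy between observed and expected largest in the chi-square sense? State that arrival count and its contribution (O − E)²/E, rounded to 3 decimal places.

2, 10.379

Expected counts E_i = n·p_i: 135×0.14 = 18.9, 135×0.27 = 36.45, 135×0.27 = 36.45, 135×0.18 = 24.3, 135×0.14 = 18.9.
0: (19 − 18.9)²/18.9 = 0.01/18.9 = 0.0005
1: (47 − 36.45)²/36.45 = 111.3025/36.45 = 3.0536
2: (17 − 36.45)²/36.45 = 378.3025/36.45 = 10.3787
3: (31 − 24.3)²/24.3 = 44.89/24.3 = 1.8473
4+: (21 − 18.9)²/18.9 = 4.41/18.9 = 0.2333
The largest term is for 2: 10.379.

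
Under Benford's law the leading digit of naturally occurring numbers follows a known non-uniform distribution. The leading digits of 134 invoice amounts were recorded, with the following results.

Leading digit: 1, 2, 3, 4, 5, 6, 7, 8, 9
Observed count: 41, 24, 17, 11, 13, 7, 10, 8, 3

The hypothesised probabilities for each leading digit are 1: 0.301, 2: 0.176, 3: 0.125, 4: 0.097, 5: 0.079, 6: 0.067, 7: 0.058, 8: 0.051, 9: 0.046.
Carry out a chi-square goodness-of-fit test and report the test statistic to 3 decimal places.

3.777

Expected counts E_i = n·p_i: 134×0.301 = 40.334, 134×0.176 = 23.584, 134×0.125 = 16.75, 134×0.097 = 12.998, 134×0.079 = 10.586, 134×0.067 = 8.978, 134×0.058 = 7.772, 134×0.051 = 6.834, 134×0.046 = 6.164.
1: (41 − 40.334)²/40.334 = 0.443556/40.334 = 0.0110
2: (24 − 23.584)²/23.584 = 0.173056/23.584 = 0.0073
3: (17 − 16.75)²/16.75 = 0.0625/16.75 = 0.0037
4: (11 − 12.998)²/12.998 = 3.992004/12.998 = 0.3071
5: (13 − 10.586)²/10.586 = 5.827396/10.586 = 0.5505
6: (7 − 8.978)²/8.978 = 3.912484/8.978 = 0.4358
7: (10 − 7.772)²/7.772 = 4.963984/7.772 = 0.6387
8: (8 − 6.834)²/6.834 = 1.359556/6.834 = 0.1989
9: (3 − 6.164)²/6.164 = 10.010896/6.164 = 1.6241
Sum = 3.777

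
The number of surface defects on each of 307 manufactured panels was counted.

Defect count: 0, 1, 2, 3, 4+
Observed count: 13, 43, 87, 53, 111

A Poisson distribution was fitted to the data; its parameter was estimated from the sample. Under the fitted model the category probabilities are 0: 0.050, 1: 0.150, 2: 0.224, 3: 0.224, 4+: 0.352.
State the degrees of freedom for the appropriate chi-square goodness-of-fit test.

There are k = 5 categories and 1 parameter estimated from the data, so df = 5 − 1 − 1 = 3.

3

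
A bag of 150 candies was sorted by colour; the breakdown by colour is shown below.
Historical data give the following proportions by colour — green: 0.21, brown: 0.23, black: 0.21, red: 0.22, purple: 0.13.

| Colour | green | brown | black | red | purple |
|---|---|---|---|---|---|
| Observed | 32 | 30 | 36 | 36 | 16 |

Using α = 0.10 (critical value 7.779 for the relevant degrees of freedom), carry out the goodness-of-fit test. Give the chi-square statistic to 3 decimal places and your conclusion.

2.139; do not reject

Expected counts E_i = n·p_i: 150×0.21 = 31.5, 150×0.23 = 34.5, 150×0.21 = 31.5, 150×0.22 = 33, 150×0.13 = 19.5.
cat         O        E   (O−E)²/E
green      32     31.5     0.0079
brown      30     34.5     0.5870
black      36     31.5     0.6429
red        36       33     0.2727
purple     16     19.5     0.6282
Sum = 2.139
df = 4. Since 2.139 < 7.779, we do not reject H₀.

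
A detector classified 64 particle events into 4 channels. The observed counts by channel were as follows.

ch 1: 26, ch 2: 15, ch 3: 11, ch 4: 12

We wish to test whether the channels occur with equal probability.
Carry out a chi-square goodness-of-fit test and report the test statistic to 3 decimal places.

Expected count for each of the 4 categories: 64/4 = 16.
ch 1: (26 − 16)²/16 = 100/16 = 6.2500
ch 2: (15 − 16)²/16 = 1/16 = 0.0625
ch 3: (11 − 16)²/16 = 25/16 = 1.5625
ch 4: (12 − 16)²/16 = 16/16 = 1.0000
Sum = 8.875

8.875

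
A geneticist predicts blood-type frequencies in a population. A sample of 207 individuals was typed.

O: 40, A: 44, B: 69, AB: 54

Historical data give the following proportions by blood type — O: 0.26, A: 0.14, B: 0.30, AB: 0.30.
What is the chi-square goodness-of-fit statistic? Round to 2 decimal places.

Expected counts E_i = n·p_i: 207×0.26 = 53.82, 207×0.14 = 28.98, 207×0.30 = 62.1, 207×0.30 = 62.1.
cat         O        E   (O−E)²/E
O          40    53.82      3.549
A          44    28.98      7.785
B          69     62.1      0.767
AB         54     62.1      1.057
Sum = 13.16

13.16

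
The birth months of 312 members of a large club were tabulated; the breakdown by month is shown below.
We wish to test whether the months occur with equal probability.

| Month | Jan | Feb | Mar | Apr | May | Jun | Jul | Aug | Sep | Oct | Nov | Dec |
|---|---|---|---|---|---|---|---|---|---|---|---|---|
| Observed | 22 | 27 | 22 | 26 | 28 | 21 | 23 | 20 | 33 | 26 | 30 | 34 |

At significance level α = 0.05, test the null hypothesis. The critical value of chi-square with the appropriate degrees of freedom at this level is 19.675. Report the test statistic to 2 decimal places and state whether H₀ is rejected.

Expected count for each of the 12 categories: 312/12 = 26.
χ² = (22−26)²/26 + (27−26)²/26 + (22−26)²/26 + (26−26)²/26 + (28−26)²/26 + (21−26)²/26 + (23−26)²/26 + (20−26)²/26 + (33−26)²/26 + (26−26)²/26 + (30−26)²/26 + (34−26)²/26
   = 0.615 + 0.038 + 0.615 + 0.000 + 0.154 + 0.962 + 0.346 + 1.385 + 1.885 + 0.000 + 0.615 + 2.462
Sum = 9.08
df = 11. Since 9.08 < 19.675, we do not reject H₀.

9.08; do not reject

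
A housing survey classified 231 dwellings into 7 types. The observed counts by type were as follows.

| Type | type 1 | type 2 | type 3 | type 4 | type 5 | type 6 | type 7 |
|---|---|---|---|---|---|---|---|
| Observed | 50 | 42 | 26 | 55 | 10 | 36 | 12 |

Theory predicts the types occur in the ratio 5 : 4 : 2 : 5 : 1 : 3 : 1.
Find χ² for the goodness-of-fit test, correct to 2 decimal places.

Ratio total = 21. Expected counts: 231×5/21 = 55, 231×4/21 = 44, 231×2/21 = 22, 231×5/21 = 55, 231×1/21 = 11, 231×3/21 = 33, 231×1/21 = 11.
type 1: (50 − 55)²/55 = 25/55 = 0.455
type 2: (42 − 44)²/44 = 4/44 = 0.091
type 3: (26 − 22)²/22 = 16/22 = 0.727
type 4: (55 − 55)²/55 = 0/55 = 0.000
type 5: (10 − 11)²/11 = 1/11 = 0.091
type 6: (36 − 33)²/33 = 9/33 = 0.273
type 7: (12 − 11)²/11 = 1/11 = 0.091
Sum = 1.73

1.73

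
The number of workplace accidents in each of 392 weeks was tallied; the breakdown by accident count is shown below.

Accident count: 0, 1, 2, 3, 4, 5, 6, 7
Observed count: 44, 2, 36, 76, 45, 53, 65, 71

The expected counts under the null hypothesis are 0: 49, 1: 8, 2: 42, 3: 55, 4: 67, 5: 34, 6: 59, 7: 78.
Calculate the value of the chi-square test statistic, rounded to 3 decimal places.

χ² = (44−49)²/49 + (2−8)²/8 + (36−42)²/42 + (76−55)²/55 + (45−67)²/67 + (53−34)²/34 + (65−59)²/59 + (71−78)²/78
   = 0.5102 + 4.5000 + 0.8571 + 8.0182 + 7.2239 + 10.6176 + 0.6102 + 0.6282
Sum = 32.965

32.965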